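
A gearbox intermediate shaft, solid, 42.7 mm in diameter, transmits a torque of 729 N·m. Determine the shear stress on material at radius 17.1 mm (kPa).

38200 kPa

J = πd⁴/32 = π(0.0427)⁴/32 = 3.264×10^-7 m⁴.
Shear stress varies linearly with radius: τ = T·r/J = 729.0 × 0.0171 / 3.264×10^-7 = 3.820×10^7 Pa.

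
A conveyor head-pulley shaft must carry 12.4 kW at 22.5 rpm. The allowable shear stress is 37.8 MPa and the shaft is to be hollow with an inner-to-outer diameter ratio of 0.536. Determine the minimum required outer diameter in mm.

ω = 2π·22.5/60 = 2.356 rad/s, so T = P/ω = 12.4×10³ / 2.356 = 5263 N·m.
For a hollow shaft with d_i/d_o = 0.536: τ_max = 16T/(π d_o³ (1−k⁴)), so d_o = [16T/(π τ_allow (1−k⁴))]^(1/3) = [16·5263/(π·3.78×10^7·0.9175)]^(1/3) = 0.09177 m.

91.8 mm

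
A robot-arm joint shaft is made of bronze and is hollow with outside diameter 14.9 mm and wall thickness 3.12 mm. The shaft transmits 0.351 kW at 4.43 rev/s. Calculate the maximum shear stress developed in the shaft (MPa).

21.9 MPa

ω = 2π·4.43 = 27.83 rad/s, so T = P/ω = 0.351×10³ / 27.83 = 12.61 N·m.
J = π(d_o⁴ − d_i⁴)/32 = π(0.0149⁴ − 0.00866⁴)/32 = 4.287×10^-9 m⁴.
τ_max = T·r/J = 12.61 × 0.00745 / 4.287×10^-9 = 2.192×10^7 Pa.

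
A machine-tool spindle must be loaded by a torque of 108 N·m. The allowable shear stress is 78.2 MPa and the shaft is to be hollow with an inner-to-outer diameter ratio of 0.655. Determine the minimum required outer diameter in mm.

For a hollow shaft with d_i/d_o = 0.655: τ_max = 16T/(π d_o³ (1−k⁴)), so d_o = [16T/(π τ_allow (1−k⁴))]^(1/3) = [16·108.0/(π·7.82×10^7·0.8159)]^(1/3) = 0.02050 m.

20.5 mm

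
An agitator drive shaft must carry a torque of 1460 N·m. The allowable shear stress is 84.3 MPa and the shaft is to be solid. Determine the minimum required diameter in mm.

For a solid shaft τ_max = 16T/(πd³), so d = (16T/(π τ_allow))^(1/3) = (16·1460/(π·8.43×10^7))^(1/3) = 0.04451 m.

44.5 mm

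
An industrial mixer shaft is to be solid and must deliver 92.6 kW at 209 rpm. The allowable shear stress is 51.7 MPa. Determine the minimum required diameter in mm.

ω = 2π·209/60 = 21.89 rad/s, so T = P/ω = 92.6×10³ / 21.89 = 4231 N·m.
For a solid shaft τ_max = 16T/(πd³), so d = (16T/(π τ_allow))^(1/3) = (16·4231/(π·5.17×10^7))^(1/3) = 0.07470 m.

74.7 mm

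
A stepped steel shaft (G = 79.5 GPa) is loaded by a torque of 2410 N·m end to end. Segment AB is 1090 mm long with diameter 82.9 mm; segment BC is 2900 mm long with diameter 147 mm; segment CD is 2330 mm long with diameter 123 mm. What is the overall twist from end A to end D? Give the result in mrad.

J_AB = π(0.0829)⁴/32 = 4.64×10^-6 m⁴; J_BC = π(0.147)⁴/32 = 4.58×10^-5 m⁴; J_CD = π(0.123)⁴/32 = 2.25×10^-5 m⁴.
θ = (T/G)·Σ L_i/J_i = (2410/79.5×10⁹)·(1.09/4.64×10^-6 + 2.90/4.58×10^-5 + 2.33/2.25×10^-5) = 0.01219 rad.

12.2 mrad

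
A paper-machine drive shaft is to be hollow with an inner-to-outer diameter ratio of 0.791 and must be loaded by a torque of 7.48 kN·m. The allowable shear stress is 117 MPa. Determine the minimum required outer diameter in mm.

81.2 mm

For a hollow shaft with d_i/d_o = 0.791: τ_max = 16T/(π d_o³ (1−k⁴)), so d_o = [16T/(π τ_allow (1−k⁴))]^(1/3) = [16·7480/(π·1.17×10^8·0.6085)]^(1/3) = 0.08118 m.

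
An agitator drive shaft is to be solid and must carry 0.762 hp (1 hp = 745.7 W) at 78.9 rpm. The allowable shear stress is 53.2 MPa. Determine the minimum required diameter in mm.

ω = 2π·78.9/60 = 8.262 rad/s, so T = P/ω = 0.762×745.7 / 8.262 = 68.77 N·m.
For a solid shaft τ_max = 16T/(πd³), so d = (16T/(π τ_allow))^(1/3) = (16·68.77/(π·5.32×10^7))^(1/3) = 0.01874 m.

18.7 mm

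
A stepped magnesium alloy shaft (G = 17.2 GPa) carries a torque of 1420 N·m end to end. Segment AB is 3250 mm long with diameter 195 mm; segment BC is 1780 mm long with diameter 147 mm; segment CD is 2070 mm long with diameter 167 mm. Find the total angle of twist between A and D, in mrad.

7.33 mrad

J_AB = π(0.195)⁴/32 = 1.42×10^-4 m⁴; J_BC = π(0.147)⁴/32 = 4.58×10^-5 m⁴; J_CD = π(0.167)⁴/32 = 7.64×10^-5 m⁴.
θ = (T/G)·Σ L_i/J_i = (1420/17.2×10⁹)·(3.25/1.42×10^-4 + 1.78/4.58×10^-5 + 2.07/7.64×10^-5) = 7.334×10^-3 rad.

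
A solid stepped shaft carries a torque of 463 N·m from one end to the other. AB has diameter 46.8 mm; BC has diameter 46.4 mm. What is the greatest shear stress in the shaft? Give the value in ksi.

3.42 ksi

Under the same torque, τ_max = 16T/(πd³) is largest where d is smallest — segment BC (d = 46.4 mm).
τ_max = 16·463.0/(π·(0.0464)³) = 2.360×10^7 Pa.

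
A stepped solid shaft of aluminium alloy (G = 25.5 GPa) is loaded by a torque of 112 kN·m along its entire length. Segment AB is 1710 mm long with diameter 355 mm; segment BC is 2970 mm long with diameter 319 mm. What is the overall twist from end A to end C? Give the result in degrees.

J_AB = π(0.355)⁴/32 = 1.56×10^-3 m⁴; J_BC = π(0.319)⁴/32 = 1.02×10^-3 m⁴.
θ = (T/G)·Σ L_i/J_i = (112000/25.5×10⁹)·(1.71/1.56×10^-3 + 2.97/1.02×10^-3) = 0.01765 rad.

1.01°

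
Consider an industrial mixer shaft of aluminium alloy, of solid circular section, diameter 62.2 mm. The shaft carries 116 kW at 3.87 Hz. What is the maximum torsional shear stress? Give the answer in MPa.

101 MPa

ω = 2π·3.87 = 24.32 rad/s, so T = P/ω = 116×10³ / 24.32 = 4771 N·m.
J = πd⁴/32 = π(0.0622)⁴/32 = 1.469×10^-6 m⁴.
τ_max = T·r/J = 4771 × 0.0311 / 1.469×10^-6 = 1.010×10^8 Pa.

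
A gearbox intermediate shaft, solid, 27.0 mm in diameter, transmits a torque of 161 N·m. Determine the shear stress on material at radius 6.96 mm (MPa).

21.5 MPa

J = πd⁴/32 = π(0.0270)⁴/32 = 5.217×10^-8 m⁴.
Shear stress varies linearly with radius: τ = T·r/J = 161.0 × 0.00696 / 5.217×10^-8 = 2.148×10^7 Pa.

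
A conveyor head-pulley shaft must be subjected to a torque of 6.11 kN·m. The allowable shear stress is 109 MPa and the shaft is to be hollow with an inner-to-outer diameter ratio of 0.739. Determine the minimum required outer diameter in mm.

For a hollow shaft with d_i/d_o = 0.739: τ_max = 16T/(π d_o³ (1−k⁴)), so d_o = [16T/(π τ_allow (1−k⁴))]^(1/3) = [16·6110/(π·1.09×10^8·0.7018)]^(1/3) = 0.07410 m.

74.1 mm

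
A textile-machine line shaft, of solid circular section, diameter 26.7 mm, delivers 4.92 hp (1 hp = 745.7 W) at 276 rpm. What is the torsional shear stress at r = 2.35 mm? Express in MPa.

ω = 2π·276/60 = 28.90 rad/s, so T = P/ω = 4.92×745.7 / 28.90 = 126.9 N·m.
J = πd⁴/32 = π(0.0267)⁴/32 = 4.989×10^-8 m⁴.
Shear stress varies linearly with radius: τ = T·r/J = 126.9 × 0.00235 / 4.989×10^-8 = 5.979×10^6 Pa.

5.98 MPa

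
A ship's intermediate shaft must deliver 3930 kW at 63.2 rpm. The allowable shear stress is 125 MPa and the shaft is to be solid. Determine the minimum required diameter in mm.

ω = 2π·63.2/60 = 6.618 rad/s, so T = P/ω = 3930×10³ / 6.618 = 593800 N·m.
For a solid shaft τ_max = 16T/(πd³), so d = (16T/(π τ_allow))^(1/3) = (16·593800/(π·1.25×10^8))^(1/3) = 0.2892 m.

289 mm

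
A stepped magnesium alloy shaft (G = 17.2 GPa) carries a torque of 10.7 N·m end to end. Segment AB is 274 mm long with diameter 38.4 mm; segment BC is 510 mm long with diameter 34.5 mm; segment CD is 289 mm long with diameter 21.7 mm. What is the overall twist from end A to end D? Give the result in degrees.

J_AB = π(0.0384)⁴/32 = 2.13×10^-7 m⁴; J_BC = π(0.0345)⁴/32 = 1.39×10^-7 m⁴; J_CD = π(0.0217)⁴/32 = 2.18×10^-8 m⁴.
θ = (T/G)·Σ L_i/J_i = (10.70/17.2×10⁹)·(0.274/2.13×10^-7 + 0.510/1.39×10^-7 + 0.289/2.18×10^-8) = 0.01134 rad.

0.650°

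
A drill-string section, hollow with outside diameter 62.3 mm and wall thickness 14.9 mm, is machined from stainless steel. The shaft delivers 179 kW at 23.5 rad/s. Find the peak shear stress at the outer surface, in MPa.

173 MPa

ω = 23.5 rad/s, so T = P/ω = 179×10³ / 23.50 = 7617 N·m.
J = π(d_o⁴ − d_i⁴)/32 = π(0.0623⁴ − 0.0325⁴)/32 = 1.369×10^-6 m⁴.
τ_max = T·r/J = 7617 × 0.0311 / 1.369×10^-6 = 1.733×10^8 Pa.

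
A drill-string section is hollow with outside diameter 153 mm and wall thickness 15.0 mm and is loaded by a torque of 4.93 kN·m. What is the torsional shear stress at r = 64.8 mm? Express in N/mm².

J = π(d_o⁴ − d_i⁴)/32 = π(0.153⁴ − 0.123⁴)/32 = 3.133×10^-5 m⁴.
Shear stress varies linearly with radius: τ = T·r/J = 4930 × 0.0648 / 3.133×10^-5 = 1.020×10^7 Pa.

10.2 N/mm²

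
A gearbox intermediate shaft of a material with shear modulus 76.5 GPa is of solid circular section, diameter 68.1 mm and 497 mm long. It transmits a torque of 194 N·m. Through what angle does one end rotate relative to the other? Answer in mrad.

J = πd⁴/32 = π(0.0681)⁴/32 = 2.111×10^-6 m⁴.
θ = T·L/(G·J) = 194.0 × 0.497 / (76.5×10⁹ × 2.111×10^-6) = 5.969×10^-4 rad.

0.597 mrad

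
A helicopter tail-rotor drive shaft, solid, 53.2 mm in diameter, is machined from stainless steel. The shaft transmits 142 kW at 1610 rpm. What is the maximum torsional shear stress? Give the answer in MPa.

28.5 MPa

ω = 2π·1610/60 = 168.6 rad/s, so T = P/ω = 142×10³ / 168.6 = 842.2 N·m.
J = πd⁴/32 = π(0.0532)⁴/32 = 7.864×10^-7 m⁴.
τ_max = T·r/J = 842.2 × 0.0266 / 7.864×10^-7 = 2.849×10^7 Pa.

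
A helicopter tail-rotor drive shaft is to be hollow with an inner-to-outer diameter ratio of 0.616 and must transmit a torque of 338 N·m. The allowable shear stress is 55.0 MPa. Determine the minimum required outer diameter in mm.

For a hollow shaft with d_i/d_o = 0.616: τ_max = 16T/(π d_o³ (1−k⁴)), so d_o = [16T/(π τ_allow (1−k⁴))]^(1/3) = [16·338.0/(π·5.50×10^7·0.8560)]^(1/3) = 0.03319 m.

33.2 mm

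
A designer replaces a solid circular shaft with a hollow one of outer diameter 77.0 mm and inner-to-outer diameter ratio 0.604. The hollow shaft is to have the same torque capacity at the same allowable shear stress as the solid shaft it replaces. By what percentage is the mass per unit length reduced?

30.1 %

Equal τ_max and T ⇒ the solid shaft needs d_s³ = d_o³(1−k⁴), so d_s = 77.0·(1−0.604⁴)^(1/3) = 73.42 mm.
Area ratio A_h/A_s = d_o²(1−k²)/d_s² = (1−k²)/(1−k⁴)^(2/3) = 0.6986.
Mass saving = 1 − 0.6986 = 30.1 %.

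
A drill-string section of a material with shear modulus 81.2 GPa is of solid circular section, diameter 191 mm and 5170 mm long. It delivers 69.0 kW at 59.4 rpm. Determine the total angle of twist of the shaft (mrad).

5.41 mrad

ω = 2π·59.4/60 = 6.220 rad/s, so T = P/ω = 69.0×10³ / 6.220 = 11090 N·m.
J = πd⁴/32 = π(0.191)⁴/32 = 1.307×10^-4 m⁴.
θ = T·L/(G·J) = 11090 × 5.17 / (81.2×10⁹ × 1.307×10^-4) = 5.405×10^-3 rad.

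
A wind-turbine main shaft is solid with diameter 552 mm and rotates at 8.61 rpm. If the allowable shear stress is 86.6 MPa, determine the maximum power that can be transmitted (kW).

2580 kW

J = πd⁴/32 = π(0.552)⁴/32 = 9.115×10^-3 m⁴.
T_max = τ_allow·J/r = 8.66×10^7 × 9.115×10^-3 / 0.276 = 2.860e6 N·m.
ω = 2π·8.61/60 = 0.9016 rad/s, so P_max = T_max·ω = 2.579×10^6 W.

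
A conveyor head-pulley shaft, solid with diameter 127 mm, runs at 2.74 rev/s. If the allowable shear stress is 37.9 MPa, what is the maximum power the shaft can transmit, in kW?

262 kW

J = πd⁴/32 = π(0.127)⁴/32 = 2.554×10^-5 m⁴.
T_max = τ_allow·J/r = 3.79×10^7 × 2.554×10^-5 / 0.0635 = 15240 N·m.
ω = 2π·2.74 = 17.22 rad/s, so P_max = T_max·ω = 2.624×10^5 W.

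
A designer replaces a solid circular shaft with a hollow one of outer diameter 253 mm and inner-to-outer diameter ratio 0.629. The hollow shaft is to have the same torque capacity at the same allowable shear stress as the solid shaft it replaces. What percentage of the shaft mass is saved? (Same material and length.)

Equal τ_max and T ⇒ the solid shaft needs d_s³ = d_o³(1−k⁴), so d_s = 253·(1−0.629⁴)^(1/3) = 239.0 mm.
Area ratio A_h/A_s = d_o²(1−k²)/d_s² = (1−k²)/(1−k⁴)^(2/3) = 0.6770.
Mass saving = 1 − 0.6770 = 32.3 %.

32.3 %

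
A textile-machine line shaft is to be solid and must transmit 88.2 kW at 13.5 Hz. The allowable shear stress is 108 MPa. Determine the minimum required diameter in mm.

36.6 mm

ω = 2π·13.5 = 84.82 rad/s, so T = P/ω = 88.2×10³ / 84.82 = 1040 N·m.
For a solid shaft τ_max = 16T/(πd³), so d = (16T/(π τ_allow))^(1/3) = (16·1040/(π·1.08×10^8))^(1/3) = 0.03660 m.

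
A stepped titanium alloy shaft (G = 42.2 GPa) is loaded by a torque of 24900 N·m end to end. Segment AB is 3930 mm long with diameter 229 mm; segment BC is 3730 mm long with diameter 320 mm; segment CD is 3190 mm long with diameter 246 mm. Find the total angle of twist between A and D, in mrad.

J_AB = π(0.229)⁴/32 = 2.70×10^-4 m⁴; J_BC = π(0.320)⁴/32 = 1.03×10^-3 m⁴; J_CD = π(0.246)⁴/32 = 3.60×10^-4 m⁴.
θ = (T/G)·Σ L_i/J_i = (24900/42.2×10⁹)·(3.93/2.70×10^-4 + 3.73/1.03×10^-3 + 3.19/3.60×10^-4) = 0.01596 rad.

16.0 mrad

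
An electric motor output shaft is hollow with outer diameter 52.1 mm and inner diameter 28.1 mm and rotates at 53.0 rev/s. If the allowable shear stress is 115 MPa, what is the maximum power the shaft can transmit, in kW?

973 kW

J = π(d_o⁴ − d_i⁴)/32 = π(0.0521⁴ − 0.0281⁴)/32 = 6.621×10^-7 m⁴.
T_max = τ_allow·J/r = 1.15×10^8 × 6.621×10^-7 / 0.0261 = 2923 N·m.
ω = 2π·53.0 = 333.0 rad/s, so P_max = T_max·ω = 9.734×10^5 W.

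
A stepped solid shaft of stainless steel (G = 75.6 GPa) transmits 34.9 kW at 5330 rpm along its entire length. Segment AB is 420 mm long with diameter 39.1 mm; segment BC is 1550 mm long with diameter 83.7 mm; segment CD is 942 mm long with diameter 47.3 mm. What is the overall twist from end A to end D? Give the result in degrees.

ω = 2π·5330/60 = 558.2 rad/s, so T = P/ω = 34.9×10³ / 558.2 = 62.53 N·m.
J_AB = π(0.0391)⁴/32 = 2.29×10^-7 m⁴; J_BC = π(0.0837)⁴/32 = 4.82×10^-6 m⁴; J_CD = π(0.0473)⁴/32 = 4.91×10^-7 m⁴.
θ = (T/G)·Σ L_i/J_i = (62.53/75.6×10⁹)·(0.420/2.29×10^-7 + 1.55/4.82×10^-6 + 0.942/4.91×10^-7) = 3.365×10^-3 rad.

0.193°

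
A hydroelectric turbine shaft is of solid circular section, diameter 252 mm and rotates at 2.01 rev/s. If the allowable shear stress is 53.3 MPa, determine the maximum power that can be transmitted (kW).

2120 kW

J = πd⁴/32 = π(0.252)⁴/32 = 3.959×10^-4 m⁴.
T_max = τ_allow·J/r = 5.33×10^7 × 3.959×10^-4 / 0.126 = 167500 N·m.
ω = 2π·2.01 = 12.63 rad/s, so P_max = T_max·ω = 2.115×10^6 W.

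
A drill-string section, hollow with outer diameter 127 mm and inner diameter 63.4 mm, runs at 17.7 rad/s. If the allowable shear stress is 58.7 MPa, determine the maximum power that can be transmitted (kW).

392 kW

J = π(d_o⁴ − d_i⁴)/32 = π(0.127⁴ − 0.0634⁴)/32 = 2.395×10^-5 m⁴.
T_max = τ_allow·J/r = 5.87×10^7 × 2.395×10^-5 / 0.0635 = 22140 N·m.
ω = 17.7 rad/s, so P_max = T_max·ω = 3.919×10^5 W.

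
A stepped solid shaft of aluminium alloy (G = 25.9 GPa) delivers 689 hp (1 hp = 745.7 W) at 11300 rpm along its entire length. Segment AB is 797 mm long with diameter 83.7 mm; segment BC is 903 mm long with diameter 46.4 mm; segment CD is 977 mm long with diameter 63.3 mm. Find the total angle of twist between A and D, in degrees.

ω = 2π·11300/60 = 1183 rad/s, so T = P/ω = 689×745.7 / 1183 = 434.2 N·m.
J_AB = π(0.0837)⁴/32 = 4.82×10^-6 m⁴; J_BC = π(0.0464)⁴/32 = 4.55×10^-7 m⁴; J_CD = π(0.0633)⁴/32 = 1.58×10^-6 m⁴.
θ = (T/G)·Σ L_i/J_i = (434.2/25.9×10⁹)·(0.797/4.82×10^-6 + 0.903/4.55×10^-7 + 0.977/1.58×10^-6) = 0.04643 rad.

2.66°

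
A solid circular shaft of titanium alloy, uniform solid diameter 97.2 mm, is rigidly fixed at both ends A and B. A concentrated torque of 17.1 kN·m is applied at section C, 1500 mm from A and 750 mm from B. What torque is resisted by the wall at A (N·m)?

With uniform GJ and both ends fixed, compatibility θ_AC = θ_CB gives T_A·a = T_B·b, together with T_A + T_B = T₀.
T_A = T₀·b/(a+b) = 17100·750/2250 = 5700 N·m; T_B = 11400 N·m.

5700 N·m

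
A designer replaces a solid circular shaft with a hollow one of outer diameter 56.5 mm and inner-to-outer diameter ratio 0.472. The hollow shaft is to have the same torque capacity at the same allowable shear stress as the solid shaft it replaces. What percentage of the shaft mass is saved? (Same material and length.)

19.6 %

Equal τ_max and T ⇒ the solid shaft needs d_s³ = d_o³(1−k⁴), so d_s = 56.5·(1−0.472⁴)^(1/3) = 55.55 mm.
Area ratio A_h/A_s = d_o²(1−k²)/d_s² = (1−k²)/(1−k⁴)^(2/3) = 0.8040.
Mass saving = 1 − 0.8040 = 19.6 %.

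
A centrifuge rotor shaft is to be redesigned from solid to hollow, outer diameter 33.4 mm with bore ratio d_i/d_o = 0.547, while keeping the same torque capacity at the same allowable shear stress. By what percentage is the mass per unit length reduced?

25.4 %

Equal τ_max and T ⇒ the solid shaft needs d_s³ = d_o³(1−k⁴), so d_s = 33.4·(1−0.547⁴)^(1/3) = 32.37 mm.
Area ratio A_h/A_s = d_o²(1−k²)/d_s² = (1−k²)/(1−k⁴)^(2/3) = 0.7460.
Mass saving = 1 − 0.7460 = 25.4 %.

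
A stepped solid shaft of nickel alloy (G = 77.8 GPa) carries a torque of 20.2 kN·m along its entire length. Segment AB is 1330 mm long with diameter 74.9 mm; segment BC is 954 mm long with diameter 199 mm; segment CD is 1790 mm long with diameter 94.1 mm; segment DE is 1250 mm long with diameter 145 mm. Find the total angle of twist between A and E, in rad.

J_AB = π(0.0749)⁴/32 = 3.09×10^-6 m⁴; J_BC = π(0.199)⁴/32 = 1.54×10^-4 m⁴; J_CD = π(0.0941)⁴/32 = 7.70×10^-6 m⁴; J_DE = π(0.145)⁴/32 = 4.34×10^-5 m⁴.
θ = (T/G)·Σ L_i/J_i = (20200/77.8×10⁹)·(1.33/3.09×10^-6 + 0.954/1.54×10^-4 + 1.79/7.70×10^-6 + 1.25/4.34×10^-5) = 0.1812 rad.

0.181 rad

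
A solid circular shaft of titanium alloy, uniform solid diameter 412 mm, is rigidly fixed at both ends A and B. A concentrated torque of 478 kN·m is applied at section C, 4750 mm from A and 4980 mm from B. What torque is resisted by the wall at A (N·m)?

With uniform GJ and both ends fixed, compatibility θ_AC = θ_CB gives T_A·a = T_B·b, together with T_A + T_B = T₀.
T_A = T₀·b/(a+b) = 478000·4980/9730 = 244600 N·m; T_B = 233400 N·m.

245000 N·m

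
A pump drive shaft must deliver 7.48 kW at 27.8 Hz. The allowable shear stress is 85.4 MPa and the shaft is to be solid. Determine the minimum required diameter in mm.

13.7 mm

ω = 2π·27.8 = 174.7 rad/s, so T = P/ω = 7.48×10³ / 174.7 = 42.82 N·m.
For a solid shaft τ_max = 16T/(πd³), so d = (16T/(π τ_allow))^(1/3) = (16·42.82/(π·8.54×10^7))^(1/3) = 0.01367 m.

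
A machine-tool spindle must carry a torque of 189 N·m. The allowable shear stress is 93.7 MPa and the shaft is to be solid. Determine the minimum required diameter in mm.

For a solid shaft τ_max = 16T/(πd³), so d = (16T/(π τ_allow))^(1/3) = (16·189.0/(π·9.37×10^7))^(1/3) = 0.02174 m.

21.7 mm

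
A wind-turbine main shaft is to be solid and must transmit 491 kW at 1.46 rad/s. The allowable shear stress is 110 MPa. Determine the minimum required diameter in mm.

ω = 1.46 rad/s, so T = P/ω = 491×10³ / 1.460 = 336300 N·m.
For a solid shaft τ_max = 16T/(πd³), so d = (16T/(π τ_allow))^(1/3) = (16·336300/(π·1.10×10^8))^(1/3) = 0.2497 m.

250 mm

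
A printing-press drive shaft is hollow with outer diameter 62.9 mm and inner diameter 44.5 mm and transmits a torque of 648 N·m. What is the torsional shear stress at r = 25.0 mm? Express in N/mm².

14.1 N/mm²

J = π(d_o⁴ − d_i⁴)/32 = π(0.0629⁴ − 0.0445⁴)/32 = 1.152×10^-6 m⁴.
Shear stress varies linearly with radius: τ = T·r/J = 648.0 × 0.0250 / 1.152×10^-6 = 1.407×10^7 Pa.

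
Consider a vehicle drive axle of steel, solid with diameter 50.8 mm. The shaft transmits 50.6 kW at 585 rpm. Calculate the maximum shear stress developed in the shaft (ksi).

4.65 ksi

ω = 2π·585/60 = 61.26 rad/s, so T = P/ω = 50.6×10³ / 61.26 = 826.0 N·m.
J = πd⁴/32 = π(0.0508)⁴/32 = 6.538×10^-7 m⁴.
τ_max = T·r/J = 826.0 × 0.0254 / 6.538×10^-7 = 3.209×10^7 Pa.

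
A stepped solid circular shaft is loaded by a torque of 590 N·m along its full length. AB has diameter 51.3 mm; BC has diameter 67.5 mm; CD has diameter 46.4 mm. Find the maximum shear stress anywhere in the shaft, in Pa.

Under the same torque, τ_max = 16T/(πd³) is largest where d is smallest — segment CD (d = 46.4 mm).
τ_max = 16·590.0/(π·(0.0464)³) = 3.008×10^7 Pa.

3.01e7 Pa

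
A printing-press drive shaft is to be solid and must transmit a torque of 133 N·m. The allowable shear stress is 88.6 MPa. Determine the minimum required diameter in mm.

19.7 mm

For a solid shaft τ_max = 16T/(πd³), so d = (16T/(π τ_allow))^(1/3) = (16·133.0/(π·8.86×10^7))^(1/3) = 0.01970 m.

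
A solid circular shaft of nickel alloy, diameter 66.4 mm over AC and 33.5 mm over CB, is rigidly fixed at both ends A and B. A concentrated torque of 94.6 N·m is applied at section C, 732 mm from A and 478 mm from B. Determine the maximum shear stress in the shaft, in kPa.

1500 kPa

Compatibility: T_A·a/J_AC = T_B·b/J_CB with T_A + T_B = T₀.
J_AC = 1.91×10^-6 m⁴, J_CB = 1.24×10^-7 m⁴, so T_A = T₀·(J_AC/a)/((J_AC/a)+(J_CB/b)) = 86.06 N·m, T_B = 8.539 N·m.
τ in each portion: τ_AC = 1.50×10^6 Pa, τ_CB = 1.16×10^6 Pa; maximum is in AC.
τ_max = T_AC·r/J = 86.06·0.0332/1.91×10^-6 = 1.497×10^6 Pa.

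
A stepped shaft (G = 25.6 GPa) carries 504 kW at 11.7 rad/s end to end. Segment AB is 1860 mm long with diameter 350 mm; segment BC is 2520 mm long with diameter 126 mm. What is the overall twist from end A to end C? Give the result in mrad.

173 mrad

ω = 11.7 rad/s, so T = P/ω = 504×10³ / 11.70 = 43080 N·m.
J_AB = π(0.350)⁴/32 = 1.47×10^-3 m⁴; J_BC = π(0.126)⁴/32 = 2.47×10^-5 m⁴.
θ = (T/G)·Σ L_i/J_i = (43080/25.6×10⁹)·(1.86/1.47×10^-3 + 2.52/2.47×10^-5) = 0.1735 rad.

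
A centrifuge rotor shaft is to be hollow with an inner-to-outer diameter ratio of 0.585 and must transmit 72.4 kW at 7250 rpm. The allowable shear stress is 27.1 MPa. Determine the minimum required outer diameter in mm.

ω = 2π·7250/60 = 759.2 rad/s, so T = P/ω = 72.4×10³ / 759.2 = 95.36 N·m.
For a hollow shaft with d_i/d_o = 0.585: τ_max = 16T/(π d_o³ (1−k⁴)), so d_o = [16T/(π τ_allow (1−k⁴))]^(1/3) = [16·95.36/(π·2.71×10^7·0.8829)]^(1/3) = 0.02728 m.

27.3 mm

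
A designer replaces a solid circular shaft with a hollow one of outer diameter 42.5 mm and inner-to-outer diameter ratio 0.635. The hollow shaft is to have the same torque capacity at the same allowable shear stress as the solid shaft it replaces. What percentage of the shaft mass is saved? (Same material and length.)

32.8 %

Equal τ_max and T ⇒ the solid shaft needs d_s³ = d_o³(1−k⁴), so d_s = 42.5·(1−0.635⁴)^(1/3) = 40.06 mm.
Area ratio A_h/A_s = d_o²(1−k²)/d_s² = (1−k²)/(1−k⁴)^(2/3) = 0.6717.
Mass saving = 1 − 0.6717 = 32.8 %.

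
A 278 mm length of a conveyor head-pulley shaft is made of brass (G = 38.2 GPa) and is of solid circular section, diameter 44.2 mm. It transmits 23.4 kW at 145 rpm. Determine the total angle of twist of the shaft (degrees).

1.71°

ω = 2π·145/60 = 15.18 rad/s, so T = P/ω = 23.4×10³ / 15.18 = 1541 N·m.
J = πd⁴/32 = π(0.0442)⁴/32 = 3.747×10^-7 m⁴.
θ = T·L/(G·J) = 1541 × 0.278 / (38.2×10⁹ × 3.747×10^-7) = 0.02993 rad.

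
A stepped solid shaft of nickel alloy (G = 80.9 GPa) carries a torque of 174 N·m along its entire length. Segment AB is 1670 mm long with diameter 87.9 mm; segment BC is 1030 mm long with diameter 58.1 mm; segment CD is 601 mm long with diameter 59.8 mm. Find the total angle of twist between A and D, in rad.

J_AB = π(0.0879)⁴/32 = 5.86×10^-6 m⁴; J_BC = π(0.0581)⁴/32 = 1.12×10^-6 m⁴; J_CD = π(0.0598)⁴/32 = 1.26×10^-6 m⁴.
θ = (T/G)·Σ L_i/J_i = (174.0/80.9×10⁹)·(1.67/5.86×10^-6 + 1.03/1.12×10^-6 + 0.601/1.26×10^-6) = 3.623×10^-3 rad.

0.00362 rad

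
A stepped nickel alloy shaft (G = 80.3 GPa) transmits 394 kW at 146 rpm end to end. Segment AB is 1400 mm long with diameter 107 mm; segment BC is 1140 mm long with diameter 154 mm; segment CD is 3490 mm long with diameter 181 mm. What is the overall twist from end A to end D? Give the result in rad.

ω = 2π·146/60 = 15.29 rad/s, so T = P/ω = 394×10³ / 15.29 = 25770 N·m.
J_AB = π(0.107)⁴/32 = 1.29×10^-5 m⁴; J_BC = π(0.154)⁴/32 = 5.52×10^-5 m⁴; J_CD = π(0.181)⁴/32 = 1.05×10^-4 m⁴.
θ = (T/G)·Σ L_i/J_i = (25770/80.3×10⁹)·(1.40/1.29×10^-5 + 1.14/5.52×10^-5 + 3.49/1.05×10^-4) = 0.05217 rad.

0.0522 rad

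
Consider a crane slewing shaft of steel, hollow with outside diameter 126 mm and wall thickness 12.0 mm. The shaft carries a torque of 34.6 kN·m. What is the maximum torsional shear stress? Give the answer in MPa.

J = π(d_o⁴ − d_i⁴)/32 = π(0.126⁴ − 0.102⁴)/32 = 1.412×10^-5 m⁴.
τ_max = T·r/J = 34600 × 0.0630 / 1.412×10^-5 = 1.544×10^8 Pa.

154 MPa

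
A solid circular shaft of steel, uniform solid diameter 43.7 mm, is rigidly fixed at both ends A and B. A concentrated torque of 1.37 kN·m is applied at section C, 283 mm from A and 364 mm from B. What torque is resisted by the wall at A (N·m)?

With uniform GJ and both ends fixed, compatibility θ_AC = θ_CB gives T_A·a = T_B·b, together with T_A + T_B = T₀.
T_A = T₀·b/(a+b) = 1370·364/647.0 = 770.8 N·m; T_B = 599.2 N·m.

771 N·m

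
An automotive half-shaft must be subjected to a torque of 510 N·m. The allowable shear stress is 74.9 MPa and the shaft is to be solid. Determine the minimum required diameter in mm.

For a solid shaft τ_max = 16T/(πd³), so d = (16T/(π τ_allow))^(1/3) = (16·510.0/(π·7.49×10^7))^(1/3) = 0.03261 m.

32.6 mm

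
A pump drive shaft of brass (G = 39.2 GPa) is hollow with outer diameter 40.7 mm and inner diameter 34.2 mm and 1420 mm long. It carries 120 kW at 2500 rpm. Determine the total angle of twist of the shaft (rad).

ω = 2π·2500/60 = 261.8 rad/s, so T = P/ω = 120×10³ / 261.8 = 458.4 N·m.
J = π(d_o⁴ − d_i⁴)/32 = π(0.0407⁴ − 0.0342⁴)/32 = 1.351×10^-7 m⁴.
θ = T·L/(G·J) = 458.4 × 1.42 / (39.2×10⁹ × 1.351×10^-7) = 0.1229 rad.

0.123 rad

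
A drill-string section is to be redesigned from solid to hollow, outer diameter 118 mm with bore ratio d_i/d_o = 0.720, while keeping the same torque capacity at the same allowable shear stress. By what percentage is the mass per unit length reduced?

40.7 %

Equal τ_max and T ⇒ the solid shaft needs d_s³ = d_o³(1−k⁴), so d_s = 118·(1−0.720⁴)^(1/3) = 106.3 mm.
Area ratio A_h/A_s = d_o²(1−k²)/d_s² = (1−k²)/(1−k⁴)^(2/3) = 0.5933.
Mass saving = 1 − 0.5933 = 40.7 %.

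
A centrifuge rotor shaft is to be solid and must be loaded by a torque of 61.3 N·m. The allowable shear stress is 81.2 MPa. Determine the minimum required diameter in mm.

For a solid shaft τ_max = 16T/(πd³), so d = (16T/(π τ_allow))^(1/3) = (16·61.30/(π·8.12×10^7))^(1/3) = 0.01567 m.

15.7 mm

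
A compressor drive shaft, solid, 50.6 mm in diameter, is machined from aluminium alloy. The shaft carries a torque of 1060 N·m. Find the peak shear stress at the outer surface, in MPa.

41.7 MPa

J = πd⁴/32 = π(0.0506)⁴/32 = 6.436×10^-7 m⁴.
τ_max = T·r/J = 1060 × 0.0253 / 6.436×10^-7 = 4.167×10^7 Pa.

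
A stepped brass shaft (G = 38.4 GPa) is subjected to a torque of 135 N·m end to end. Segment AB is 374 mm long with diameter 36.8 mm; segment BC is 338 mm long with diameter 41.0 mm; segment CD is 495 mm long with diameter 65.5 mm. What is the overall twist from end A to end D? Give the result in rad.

0.0125 rad

J_AB = π(0.0368)⁴/32 = 1.80×10^-7 m⁴; J_BC = π(0.0410)⁴/32 = 2.77×10^-7 m⁴; J_CD = π(0.0655)⁴/32 = 1.81×10^-6 m⁴.
θ = (T/G)·Σ L_i/J_i = (135.0/38.4×10⁹)·(0.374/1.80×10^-7 + 0.338/2.77×10^-7 + 0.495/1.81×10^-6) = 0.01255 rad.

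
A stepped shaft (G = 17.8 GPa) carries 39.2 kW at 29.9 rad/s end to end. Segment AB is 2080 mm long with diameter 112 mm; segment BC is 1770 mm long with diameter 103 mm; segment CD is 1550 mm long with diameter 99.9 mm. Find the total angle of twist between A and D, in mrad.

ω = 29.9 rad/s, so T = P/ω = 39.2×10³ / 29.90 = 1311 N·m.
J_AB = π(0.112)⁴/32 = 1.54×10^-5 m⁴; J_BC = π(0.103)⁴/32 = 1.10×10^-5 m⁴; J_CD = π(0.0999)⁴/32 = 9.78×10^-6 m⁴.
θ = (T/G)·Σ L_i/J_i = (1311/17.8×10⁹)·(2.08/1.54×10^-5 + 1.77/1.10×10^-5 + 1.55/9.78×10^-6) = 0.03339 rad.

33.4 mrad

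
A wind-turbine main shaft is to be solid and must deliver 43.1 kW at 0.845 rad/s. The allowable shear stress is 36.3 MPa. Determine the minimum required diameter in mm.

ω = 0.845 rad/s, so T = P/ω = 43.1×10³ / 0.8450 = 51010 N·m.
For a solid shaft τ_max = 16T/(πd³), so d = (16T/(π τ_allow))^(1/3) = (16·51010/(π·3.63×10^7))^(1/3) = 0.1927 m.

193 mm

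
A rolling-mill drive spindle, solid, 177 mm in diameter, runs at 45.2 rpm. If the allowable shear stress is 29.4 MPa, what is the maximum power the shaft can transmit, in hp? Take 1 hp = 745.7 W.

203 hp

J = πd⁴/32 = π(0.177)⁴/32 = 9.636×10^-5 m⁴.
T_max = τ_allow·J/r = 2.94×10^7 × 9.636×10^-5 / 0.0885 = 32010 N·m.
ω = 2π·45.2/60 = 4.733 rad/s, so P_max = T_max·ω = 1.515×10^5 W.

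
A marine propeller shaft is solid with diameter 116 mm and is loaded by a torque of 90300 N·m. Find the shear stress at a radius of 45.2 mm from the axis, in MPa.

J = πd⁴/32 = π(0.116)⁴/32 = 1.778×10^-5 m⁴.
Shear stress varies linearly with radius: τ = T·r/J = 90300 × 0.0452 / 1.778×10^-5 = 2.296×10^8 Pa.

230 MPa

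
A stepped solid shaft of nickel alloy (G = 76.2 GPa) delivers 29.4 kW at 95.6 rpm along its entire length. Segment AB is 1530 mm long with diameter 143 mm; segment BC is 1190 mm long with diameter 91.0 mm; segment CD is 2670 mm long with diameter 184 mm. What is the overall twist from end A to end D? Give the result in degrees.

ω = 2π·95.6/60 = 10.01 rad/s, so T = P/ω = 29.4×10³ / 10.01 = 2937 N·m.
J_AB = π(0.143)⁴/32 = 4.11×10^-5 m⁴; J_BC = π(0.0910)⁴/32 = 6.73×10^-6 m⁴; J_CD = π(0.184)⁴/32 = 1.13×10^-4 m⁴.
θ = (T/G)·Σ L_i/J_i = (2937/76.2×10⁹)·(1.53/4.11×10^-5 + 1.19/6.73×10^-6 + 2.67/1.13×10^-4) = 9.163×10^-3 rad.

0.525°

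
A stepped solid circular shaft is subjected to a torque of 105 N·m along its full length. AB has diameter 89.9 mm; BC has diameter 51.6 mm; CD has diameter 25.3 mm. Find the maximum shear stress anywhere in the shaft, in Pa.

Under the same torque, τ_max = 16T/(πd³) is largest where d is smallest — segment CD (d = 25.3 mm).
τ_max = 16·105.0/(π·(0.0253)³) = 3.302×10^7 Pa.

3.30e7 Pa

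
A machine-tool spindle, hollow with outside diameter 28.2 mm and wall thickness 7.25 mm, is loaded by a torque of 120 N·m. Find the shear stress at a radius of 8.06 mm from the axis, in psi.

2390 psi

J = π(d_o⁴ − d_i⁴)/32 = π(0.0282⁴ − 0.0137⁴)/32 = 5.863×10^-8 m⁴.
Shear stress varies linearly with radius: τ = T·r/J = 120.0 × 0.00806 / 5.863×10^-8 = 1.650×10^7 Pa.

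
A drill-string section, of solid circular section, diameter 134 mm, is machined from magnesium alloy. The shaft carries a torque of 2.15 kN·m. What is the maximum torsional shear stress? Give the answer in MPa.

4.55 MPa

J = πd⁴/32 = π(0.134)⁴/32 = 3.165×10^-5 m⁴.
τ_max = T·r/J = 2150 × 0.0670 / 3.165×10^-5 = 4.551×10^6 Pa.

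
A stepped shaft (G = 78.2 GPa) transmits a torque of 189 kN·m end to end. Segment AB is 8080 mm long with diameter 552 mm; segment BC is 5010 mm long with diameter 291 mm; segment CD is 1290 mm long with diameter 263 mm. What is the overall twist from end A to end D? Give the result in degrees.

1.49°

J_AB = π(0.552)⁴/32 = 9.11×10^-3 m⁴; J_BC = π(0.291)⁴/32 = 7.04×10^-4 m⁴; J_CD = π(0.263)⁴/32 = 4.70×10^-4 m⁴.
θ = (T/G)·Σ L_i/J_i = (189000/78.2×10⁹)·(8.08/9.11×10^-3 + 5.01/7.04×10^-4 + 1.29/4.70×10^-4) = 0.02598 rad.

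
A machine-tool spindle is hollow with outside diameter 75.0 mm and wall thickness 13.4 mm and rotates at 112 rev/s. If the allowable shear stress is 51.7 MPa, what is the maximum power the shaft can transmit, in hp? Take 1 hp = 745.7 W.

J = π(d_o⁴ − d_i⁴)/32 = π(0.0750⁴ − 0.0482⁴)/32 = 2.576×10^-6 m⁴.
T_max = τ_allow·J/r = 5.17×10^7 × 2.576×10^-6 / 0.0375 = 3552 N·m.
ω = 2π·112 = 703.7 rad/s, so P_max = T_max·ω = 2.500×10^6 W.

3350 hp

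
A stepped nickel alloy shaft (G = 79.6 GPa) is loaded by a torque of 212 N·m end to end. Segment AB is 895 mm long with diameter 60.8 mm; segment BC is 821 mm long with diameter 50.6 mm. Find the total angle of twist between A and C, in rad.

0.00517 rad

J_AB = π(0.0608)⁴/32 = 1.34×10^-6 m⁴; J_BC = π(0.0506)⁴/32 = 6.44×10^-7 m⁴.
θ = (T/G)·Σ L_i/J_i = (212.0/79.6×10⁹)·(0.895/1.34×10^-6 + 0.821/6.44×10^-7) = 5.174×10^-3 rad.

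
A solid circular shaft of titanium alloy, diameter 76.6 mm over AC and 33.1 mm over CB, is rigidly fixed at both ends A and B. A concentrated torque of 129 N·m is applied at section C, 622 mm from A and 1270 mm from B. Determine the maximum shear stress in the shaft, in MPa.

1.44 MPa

Compatibility: T_A·a/J_AC = T_B·b/J_CB with T_A + T_B = T₀.
J_AC = 3.38×10^-6 m⁴, J_CB = 1.18×10^-7 m⁴, so T_A = T₀·(J_AC/a)/((J_AC/a)+(J_CB/b)) = 126.8 N·m, T_B = 2.166 N·m.
τ in each portion: τ_AC = 1.44×10^6 Pa, τ_CB = 3.04×10^5 Pa; maximum is in AC.
τ_max = T_AC·r/J = 126.8·0.0383/3.38×10^-6 = 1.437×10^6 Pa.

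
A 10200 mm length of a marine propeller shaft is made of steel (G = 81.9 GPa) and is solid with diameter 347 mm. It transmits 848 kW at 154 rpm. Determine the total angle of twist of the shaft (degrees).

ω = 2π·154/60 = 16.13 rad/s, so T = P/ω = 848×10³ / 16.13 = 52580 N·m.
J = πd⁴/32 = π(0.347)⁴/32 = 1.423×10^-3 m⁴.
θ = T·L/(G·J) = 52580 × 10.2 / (81.9×10⁹ × 1.423×10^-3) = 4.601×10^-3 rad.

0.264°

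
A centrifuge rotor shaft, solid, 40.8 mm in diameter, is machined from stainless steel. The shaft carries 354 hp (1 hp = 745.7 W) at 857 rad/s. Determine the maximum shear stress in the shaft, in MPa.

23.1 MPa

ω = 857 rad/s, so T = P/ω = 354×745.7 / 857.0 = 308.0 N·m.
J = πd⁴/32 = π(0.0408)⁴/32 = 2.720×10^-7 m⁴.
τ_max = T·r/J = 308.0 × 0.0204 / 2.720×10^-7 = 2.310×10^7 Pa.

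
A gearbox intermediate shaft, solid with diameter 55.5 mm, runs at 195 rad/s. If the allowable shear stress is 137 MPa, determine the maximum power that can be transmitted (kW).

J = πd⁴/32 = π(0.0555)⁴/32 = 9.315×10^-7 m⁴.
T_max = τ_allow·J/r = 1.37×10^8 × 9.315×10^-7 / 0.0278 = 4599 N·m.
ω = 195 rad/s, so P_max = T_max·ω = 8.967×10^5 W.

897 kW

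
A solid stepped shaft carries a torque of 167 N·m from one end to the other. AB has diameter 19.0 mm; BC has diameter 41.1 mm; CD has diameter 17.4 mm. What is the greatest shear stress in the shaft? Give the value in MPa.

Under the same torque, τ_max = 16T/(πd³) is largest where d is smallest — segment CD (d = 17.4 mm).
τ_max = 16·167.0/(π·(0.0174)³) = 1.615×10^8 Pa.

161 MPa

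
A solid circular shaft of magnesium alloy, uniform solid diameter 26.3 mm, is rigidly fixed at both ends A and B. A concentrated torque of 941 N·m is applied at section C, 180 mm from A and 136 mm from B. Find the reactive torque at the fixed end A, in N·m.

With uniform GJ and both ends fixed, compatibility θ_AC = θ_CB gives T_A·a = T_B·b, together with T_A + T_B = T₀.
T_A = T₀·b/(a+b) = 941.0·136/316.0 = 405.0 N·m; T_B = 536.0 N·m.

405 N·m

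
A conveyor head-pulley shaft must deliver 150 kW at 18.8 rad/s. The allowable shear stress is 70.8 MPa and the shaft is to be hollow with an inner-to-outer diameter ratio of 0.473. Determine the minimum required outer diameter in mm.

ω = 18.8 rad/s, so T = P/ω = 150×10³ / 18.80 = 7979 N·m.
For a hollow shaft with d_i/d_o = 0.473: τ_max = 16T/(π d_o³ (1−k⁴)), so d_o = [16T/(π τ_allow (1−k⁴))]^(1/3) = [16·7979/(π·7.08×10^7·0.9499)]^(1/3) = 0.08454 m.

84.5 mm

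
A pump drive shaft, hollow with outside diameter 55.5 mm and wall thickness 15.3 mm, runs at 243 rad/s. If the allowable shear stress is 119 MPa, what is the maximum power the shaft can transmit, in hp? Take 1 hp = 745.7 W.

1250 hp

J = π(d_o⁴ − d_i⁴)/32 = π(0.0555⁴ − 0.0249⁴)/32 = 8.937×10^-7 m⁴.
T_max = τ_allow·J/r = 1.19×10^8 × 8.937×10^-7 / 0.0278 = 3833 N·m.
ω = 243 rad/s, so P_max = T_max·ω = 9.313×10^5 W.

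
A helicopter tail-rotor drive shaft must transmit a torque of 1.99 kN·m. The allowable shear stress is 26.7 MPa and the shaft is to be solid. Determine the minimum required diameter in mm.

For a solid shaft τ_max = 16T/(πd³), so d = (16T/(π τ_allow))^(1/3) = (16·1990/(π·2.67×10^7))^(1/3) = 0.07241 m.

72.4 mm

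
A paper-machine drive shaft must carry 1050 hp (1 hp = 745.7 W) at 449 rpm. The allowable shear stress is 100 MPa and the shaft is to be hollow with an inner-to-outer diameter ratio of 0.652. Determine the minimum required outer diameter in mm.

ω = 2π·449/60 = 47.02 rad/s, so T = P/ω = 1050×745.7 / 47.02 = 16650 N·m.
For a hollow shaft with d_i/d_o = 0.652: τ_max = 16T/(π d_o³ (1−k⁴)), so d_o = [16T/(π τ_allow (1−k⁴))]^(1/3) = [16·16650/(π·1.00×10^8·0.8193)]^(1/3) = 0.1012 m.

101 mm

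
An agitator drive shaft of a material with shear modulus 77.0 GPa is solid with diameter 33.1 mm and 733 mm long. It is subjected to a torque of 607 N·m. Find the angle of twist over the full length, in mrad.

49.0 mrad

J = πd⁴/32 = π(0.0331)⁴/32 = 1.178×10^-7 m⁴.
θ = T·L/(G·J) = 607.0 × 0.733 / (77.0×10⁹ × 1.178×10^-7) = 0.04903 rad.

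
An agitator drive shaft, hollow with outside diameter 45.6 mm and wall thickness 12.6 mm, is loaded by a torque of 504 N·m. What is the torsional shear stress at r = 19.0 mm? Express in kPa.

23500 kPa

J = π(d_o⁴ − d_i⁴)/32 = π(0.0456⁴ − 0.0204⁴)/32 = 4.075×10^-7 m⁴.
Shear stress varies linearly with radius: τ = T·r/J = 504.0 × 0.0190 / 4.075×10^-7 = 2.350×10^7 Pa.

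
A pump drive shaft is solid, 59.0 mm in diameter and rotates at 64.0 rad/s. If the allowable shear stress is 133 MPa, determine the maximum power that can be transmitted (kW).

343 kW

J = πd⁴/32 = π(0.0590)⁴/32 = 1.190×10^-6 m⁴.
T_max = τ_allow·J/r = 1.33×10^8 × 1.190×10^-6 / 0.0295 = 5363 N·m.
ω = 64.0 rad/s, so P_max = T_max·ω = 3.433×10^5 W.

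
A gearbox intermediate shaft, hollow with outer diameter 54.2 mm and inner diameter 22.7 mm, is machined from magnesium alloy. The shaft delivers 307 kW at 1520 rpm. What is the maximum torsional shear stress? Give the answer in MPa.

ω = 2π·1520/60 = 159.2 rad/s, so T = P/ω = 307×10³ / 159.2 = 1929 N·m.
J = π(d_o⁴ − d_i⁴)/32 = π(0.0542⁴ − 0.0227⁴)/32 = 8.212×10^-7 m⁴.
τ_max = T·r/J = 1929 × 0.0271 / 8.212×10^-7 = 6.365×10^7 Pa.

63.7 MPa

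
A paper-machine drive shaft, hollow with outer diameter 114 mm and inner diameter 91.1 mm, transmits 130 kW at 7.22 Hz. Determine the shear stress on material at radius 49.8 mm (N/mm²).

14.5 N/mm²

ω = 2π·7.22 = 45.36 rad/s, so T = P/ω = 130×10³ / 45.36 = 2866 N·m.
J = π(d_o⁴ − d_i⁴)/32 = π(0.114⁴ − 0.0911⁴)/32 = 9.819×10^-6 m⁴.
Shear stress varies linearly with radius: τ = T·r/J = 2866 × 0.0498 / 9.819×10^-6 = 1.453×10^7 Pa.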